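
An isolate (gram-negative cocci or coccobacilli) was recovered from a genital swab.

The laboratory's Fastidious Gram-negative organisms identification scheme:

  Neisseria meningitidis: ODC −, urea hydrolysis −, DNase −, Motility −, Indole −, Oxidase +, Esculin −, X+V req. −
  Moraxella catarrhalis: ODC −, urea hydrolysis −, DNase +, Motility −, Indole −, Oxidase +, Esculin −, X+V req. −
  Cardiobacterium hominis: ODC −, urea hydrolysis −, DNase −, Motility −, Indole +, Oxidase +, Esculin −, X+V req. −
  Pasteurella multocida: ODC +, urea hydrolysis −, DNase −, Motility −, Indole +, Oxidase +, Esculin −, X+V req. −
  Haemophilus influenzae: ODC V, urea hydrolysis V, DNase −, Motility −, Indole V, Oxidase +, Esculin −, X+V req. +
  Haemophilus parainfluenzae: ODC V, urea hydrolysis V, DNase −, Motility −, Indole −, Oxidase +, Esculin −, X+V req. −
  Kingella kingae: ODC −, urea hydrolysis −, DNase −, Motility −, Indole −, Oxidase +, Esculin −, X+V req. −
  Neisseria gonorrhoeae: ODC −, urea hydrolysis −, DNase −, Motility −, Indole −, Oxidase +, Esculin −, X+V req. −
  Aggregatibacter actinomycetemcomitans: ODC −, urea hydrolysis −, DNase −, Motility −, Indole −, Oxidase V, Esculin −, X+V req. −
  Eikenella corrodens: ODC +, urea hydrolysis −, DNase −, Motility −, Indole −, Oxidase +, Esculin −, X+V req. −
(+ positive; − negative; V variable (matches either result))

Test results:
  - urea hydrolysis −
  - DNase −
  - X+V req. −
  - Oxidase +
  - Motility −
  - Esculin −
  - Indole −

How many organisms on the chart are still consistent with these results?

6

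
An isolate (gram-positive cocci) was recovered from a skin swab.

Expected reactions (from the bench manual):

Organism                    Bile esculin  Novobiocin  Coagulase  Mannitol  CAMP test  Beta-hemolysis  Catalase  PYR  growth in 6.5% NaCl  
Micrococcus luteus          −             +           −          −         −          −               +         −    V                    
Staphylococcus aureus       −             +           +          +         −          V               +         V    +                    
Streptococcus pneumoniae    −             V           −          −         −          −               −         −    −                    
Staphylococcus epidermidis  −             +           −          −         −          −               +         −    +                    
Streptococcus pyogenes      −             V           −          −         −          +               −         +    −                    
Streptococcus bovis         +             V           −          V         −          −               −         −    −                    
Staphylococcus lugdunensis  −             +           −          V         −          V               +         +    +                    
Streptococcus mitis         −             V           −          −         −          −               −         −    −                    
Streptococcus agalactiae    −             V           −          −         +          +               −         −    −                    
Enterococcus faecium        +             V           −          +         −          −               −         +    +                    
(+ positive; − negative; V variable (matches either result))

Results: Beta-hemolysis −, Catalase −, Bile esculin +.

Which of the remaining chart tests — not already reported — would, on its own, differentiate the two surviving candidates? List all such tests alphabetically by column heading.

Bile esculin +: excludes 8 organisms — 2 left.
Catalase −: all 2 remaining candidates are consistent.
Beta-hemolysis −: all 2 remaining candidates are consistent.
Two candidates remain: Enterococcus faecium and Streptococcus bovis.
  Novobiocin: V vs V — variable for at least one, does not separate.
  Coagulase: − vs − — same for both, does not separate.
  Mannitol: + vs V — variable for at least one, does not separate.
  CAMP test: − vs − — same for both, does not separate.
  PYR: Enterococcus faecium +, Streptococcus bovis − — discriminates.
  growth in 6.5% NaCl: Enterococcus faecium +, Streptococcus bovis − — discriminates.

growth in 6.5% NaCl, PYR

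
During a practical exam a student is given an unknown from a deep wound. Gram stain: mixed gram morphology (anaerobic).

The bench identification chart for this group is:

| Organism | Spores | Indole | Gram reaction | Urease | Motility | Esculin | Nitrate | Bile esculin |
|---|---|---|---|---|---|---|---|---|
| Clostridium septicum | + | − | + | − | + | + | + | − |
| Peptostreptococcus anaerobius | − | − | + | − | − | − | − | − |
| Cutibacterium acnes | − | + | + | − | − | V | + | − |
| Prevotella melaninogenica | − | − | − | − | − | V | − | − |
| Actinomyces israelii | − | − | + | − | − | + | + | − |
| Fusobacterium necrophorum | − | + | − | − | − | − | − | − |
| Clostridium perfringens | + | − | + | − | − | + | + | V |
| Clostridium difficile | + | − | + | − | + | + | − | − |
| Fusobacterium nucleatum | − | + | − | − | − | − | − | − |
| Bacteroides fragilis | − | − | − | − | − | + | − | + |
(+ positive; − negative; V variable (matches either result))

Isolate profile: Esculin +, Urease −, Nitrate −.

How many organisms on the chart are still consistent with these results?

Nitrate −: excludes Clostridium septicum, Cutibacterium acnes, Actinomyces israelii, Clostridium perfringens — 6 left.
Urease −: all 6 remaining candidates are consistent.
Esculin +: excludes Peptostreptococcus anaerobius, Fusobacterium necrophorum, Fusobacterium nucleatum — 3 left.
Still consistent: Bacteroides fragilis, Clostridium difficile, Prevotella melaninogenica.

3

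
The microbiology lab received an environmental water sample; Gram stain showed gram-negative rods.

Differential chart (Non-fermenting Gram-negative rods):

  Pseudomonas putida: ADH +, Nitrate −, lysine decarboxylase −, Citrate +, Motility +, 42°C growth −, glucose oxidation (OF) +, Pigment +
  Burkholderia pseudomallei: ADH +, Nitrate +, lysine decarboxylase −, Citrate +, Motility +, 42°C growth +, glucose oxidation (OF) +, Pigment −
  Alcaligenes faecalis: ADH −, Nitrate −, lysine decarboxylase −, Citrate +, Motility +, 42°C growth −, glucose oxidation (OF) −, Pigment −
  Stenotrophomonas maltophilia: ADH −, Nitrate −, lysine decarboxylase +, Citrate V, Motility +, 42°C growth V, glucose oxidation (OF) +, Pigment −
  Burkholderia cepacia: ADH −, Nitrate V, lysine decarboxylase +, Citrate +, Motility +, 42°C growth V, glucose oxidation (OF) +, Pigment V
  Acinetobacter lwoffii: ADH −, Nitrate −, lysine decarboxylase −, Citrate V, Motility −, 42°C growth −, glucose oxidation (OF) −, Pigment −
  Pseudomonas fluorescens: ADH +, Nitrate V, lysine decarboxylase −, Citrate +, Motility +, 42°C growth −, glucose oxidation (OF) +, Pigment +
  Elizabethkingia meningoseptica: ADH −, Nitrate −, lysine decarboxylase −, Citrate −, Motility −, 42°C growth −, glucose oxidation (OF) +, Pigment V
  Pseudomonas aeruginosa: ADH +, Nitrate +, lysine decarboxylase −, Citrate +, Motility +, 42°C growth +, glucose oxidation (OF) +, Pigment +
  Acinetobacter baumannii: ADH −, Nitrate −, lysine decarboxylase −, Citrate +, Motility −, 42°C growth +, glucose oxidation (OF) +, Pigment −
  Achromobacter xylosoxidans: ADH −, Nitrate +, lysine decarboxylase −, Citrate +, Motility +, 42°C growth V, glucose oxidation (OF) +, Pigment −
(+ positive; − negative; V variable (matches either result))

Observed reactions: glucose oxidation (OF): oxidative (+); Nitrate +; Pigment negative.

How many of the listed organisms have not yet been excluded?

3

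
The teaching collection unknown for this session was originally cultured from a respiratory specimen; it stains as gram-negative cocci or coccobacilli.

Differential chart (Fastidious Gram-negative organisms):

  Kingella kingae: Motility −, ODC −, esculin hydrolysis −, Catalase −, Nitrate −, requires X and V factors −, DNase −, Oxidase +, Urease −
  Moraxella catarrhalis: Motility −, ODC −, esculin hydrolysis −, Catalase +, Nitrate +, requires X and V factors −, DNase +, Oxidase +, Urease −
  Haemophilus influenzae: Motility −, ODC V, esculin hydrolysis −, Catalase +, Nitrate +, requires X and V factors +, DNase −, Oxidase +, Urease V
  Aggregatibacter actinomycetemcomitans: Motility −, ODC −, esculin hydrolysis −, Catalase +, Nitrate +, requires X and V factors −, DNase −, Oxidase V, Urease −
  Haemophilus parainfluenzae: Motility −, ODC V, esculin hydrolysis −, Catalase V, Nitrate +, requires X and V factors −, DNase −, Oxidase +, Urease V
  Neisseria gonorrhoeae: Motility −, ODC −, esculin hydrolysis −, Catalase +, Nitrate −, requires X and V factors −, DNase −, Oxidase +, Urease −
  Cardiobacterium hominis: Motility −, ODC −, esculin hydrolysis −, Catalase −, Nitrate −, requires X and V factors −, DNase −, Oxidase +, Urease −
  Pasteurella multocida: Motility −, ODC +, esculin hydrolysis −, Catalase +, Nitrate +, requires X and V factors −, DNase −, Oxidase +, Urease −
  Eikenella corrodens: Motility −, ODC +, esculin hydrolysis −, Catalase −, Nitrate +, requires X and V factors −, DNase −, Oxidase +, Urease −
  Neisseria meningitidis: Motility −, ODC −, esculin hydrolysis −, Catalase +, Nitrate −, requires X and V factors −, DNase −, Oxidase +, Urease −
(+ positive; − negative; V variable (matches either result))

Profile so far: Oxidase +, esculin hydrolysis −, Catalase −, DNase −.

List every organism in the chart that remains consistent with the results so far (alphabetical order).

DNase −: excludes Moraxella catarrhalis — 9 left.
esculin hydrolysis −: all 9 remaining candidates are consistent.
Oxidase +: all 9 remaining candidates are consistent.
Catalase −: excludes 5 organisms — 4 left.

Cardiobacterium hominis, Eikenella corrodens, Haemophilus parainfluenzae, Kingella kingae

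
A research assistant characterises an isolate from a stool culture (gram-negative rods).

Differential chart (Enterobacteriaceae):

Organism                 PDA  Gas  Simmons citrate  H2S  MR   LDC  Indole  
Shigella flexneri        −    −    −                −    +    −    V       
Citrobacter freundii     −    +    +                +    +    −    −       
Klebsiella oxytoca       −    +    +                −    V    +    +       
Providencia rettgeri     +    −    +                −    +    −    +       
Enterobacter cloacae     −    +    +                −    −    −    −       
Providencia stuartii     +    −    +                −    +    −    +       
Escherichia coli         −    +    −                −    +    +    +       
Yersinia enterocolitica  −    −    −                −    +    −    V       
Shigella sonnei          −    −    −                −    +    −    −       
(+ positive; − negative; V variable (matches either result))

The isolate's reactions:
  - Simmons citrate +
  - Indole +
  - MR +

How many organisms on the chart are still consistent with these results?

3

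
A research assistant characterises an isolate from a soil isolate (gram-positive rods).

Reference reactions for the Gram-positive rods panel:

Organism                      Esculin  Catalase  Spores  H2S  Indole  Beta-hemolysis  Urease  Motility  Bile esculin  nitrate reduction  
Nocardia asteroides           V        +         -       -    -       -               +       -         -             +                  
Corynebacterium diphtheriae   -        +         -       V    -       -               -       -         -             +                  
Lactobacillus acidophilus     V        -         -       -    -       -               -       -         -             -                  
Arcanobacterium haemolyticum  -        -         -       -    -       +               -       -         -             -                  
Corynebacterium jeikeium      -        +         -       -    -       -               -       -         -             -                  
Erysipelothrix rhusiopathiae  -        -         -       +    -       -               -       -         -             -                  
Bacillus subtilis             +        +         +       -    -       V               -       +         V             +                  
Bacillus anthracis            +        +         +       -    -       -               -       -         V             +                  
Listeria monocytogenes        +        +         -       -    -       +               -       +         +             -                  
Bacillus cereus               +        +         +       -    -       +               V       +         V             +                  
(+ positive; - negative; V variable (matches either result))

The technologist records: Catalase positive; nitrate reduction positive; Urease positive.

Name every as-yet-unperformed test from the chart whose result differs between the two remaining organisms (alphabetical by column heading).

Beta-hemolysis, Motility, Spores

Urease +: excludes 8 organisms — 2 left.
Catalase +: all 2 remaining candidates are consistent.
nitrate reduction +: all 2 remaining candidates are consistent.
Two candidates remain: Bacillus cereus and Nocardia asteroides.
  Esculin: + vs V — variable for at least one, does not separate.
  Spores: Bacillus cereus +, Nocardia asteroides - — discriminates.
  H2S: - vs - — same for both, does not separate.
  Indole: - vs - — same for both, does not separate.
  Beta-hemolysis: Bacillus cereus +, Nocardia asteroides - — discriminates.
  Motility: Bacillus cereus +, Nocardia asteroides - — discriminates.
  Bile esculin: V vs - — variable for at least one, does not separate.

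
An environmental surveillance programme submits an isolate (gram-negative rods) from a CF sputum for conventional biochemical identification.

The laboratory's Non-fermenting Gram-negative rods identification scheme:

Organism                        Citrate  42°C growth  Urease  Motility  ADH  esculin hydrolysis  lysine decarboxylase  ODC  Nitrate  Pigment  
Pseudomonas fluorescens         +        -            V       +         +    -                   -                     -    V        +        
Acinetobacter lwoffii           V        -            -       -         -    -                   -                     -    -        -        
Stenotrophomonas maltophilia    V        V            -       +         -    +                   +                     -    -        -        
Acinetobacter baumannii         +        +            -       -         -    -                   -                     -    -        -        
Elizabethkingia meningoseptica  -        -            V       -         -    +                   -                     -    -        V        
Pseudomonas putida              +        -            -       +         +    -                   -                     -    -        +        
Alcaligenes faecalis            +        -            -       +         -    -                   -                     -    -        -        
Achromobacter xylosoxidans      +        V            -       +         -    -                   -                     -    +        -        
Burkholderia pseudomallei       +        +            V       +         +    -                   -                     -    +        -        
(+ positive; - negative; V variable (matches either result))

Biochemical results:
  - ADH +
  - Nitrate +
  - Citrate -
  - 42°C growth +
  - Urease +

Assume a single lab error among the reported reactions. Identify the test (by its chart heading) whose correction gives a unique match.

Citrate

As reported, no row in the chart matches all 5 reactions.
Reversing Nitrate → still no organism matches.
Reversing 42°C growth → still no organism matches.
Reversing Citrate (to +) → unique match: Burkholderia pseudomallei.
Reversing ADH → still no organism matches.
Reversing Urease → still no organism matches.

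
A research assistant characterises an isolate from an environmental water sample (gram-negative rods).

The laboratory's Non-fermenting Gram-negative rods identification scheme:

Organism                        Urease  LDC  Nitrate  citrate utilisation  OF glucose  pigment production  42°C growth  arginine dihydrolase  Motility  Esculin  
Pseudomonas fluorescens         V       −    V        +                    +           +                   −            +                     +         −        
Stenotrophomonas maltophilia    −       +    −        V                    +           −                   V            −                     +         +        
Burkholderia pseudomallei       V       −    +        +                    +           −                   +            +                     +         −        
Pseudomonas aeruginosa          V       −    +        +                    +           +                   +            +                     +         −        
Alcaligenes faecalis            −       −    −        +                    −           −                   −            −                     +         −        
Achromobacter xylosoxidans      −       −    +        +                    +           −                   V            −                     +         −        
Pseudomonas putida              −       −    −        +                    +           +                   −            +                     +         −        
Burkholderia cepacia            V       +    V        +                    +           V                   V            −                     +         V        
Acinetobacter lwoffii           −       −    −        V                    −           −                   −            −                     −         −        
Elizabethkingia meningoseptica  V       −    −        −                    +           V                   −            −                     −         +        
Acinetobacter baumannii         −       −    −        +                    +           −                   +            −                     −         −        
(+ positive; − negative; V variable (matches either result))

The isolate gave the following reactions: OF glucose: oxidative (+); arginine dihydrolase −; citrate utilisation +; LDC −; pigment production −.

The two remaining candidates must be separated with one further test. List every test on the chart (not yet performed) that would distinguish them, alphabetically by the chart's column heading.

Motility, Nitrate

OF glucose +: excludes Alcaligenes faecalis, Acinetobacter lwoffii — 9 left.
arginine dihydrolase −: excludes Pseudomonas fluorescens, Burkholderia pseudomallei, Pseudomonas aeruginosa, Pseudomonas putida — 5 left.
pigment production −: all 5 remaining candidates are consistent.
LDC −: excludes Stenotrophomonas maltophilia, Burkholderia cepacia — 3 left.
citrate utilisation +: excludes Elizabethkingia meningoseptica — 2 left.
Two candidates remain: Achromobacter xylosoxidans and Acinetobacter baumannii.
  Urease: − vs − — same for both, does not separate.
  Nitrate: Achromobacter xylosoxidans +, Acinetobacter baumannii − — discriminates.
  42°C growth: V vs + — variable for at least one, does not separate.
  Motility: Achromobacter xylosoxidans +, Acinetobacter baumannii − — discriminates.
  Esculin: − vs − — same for both, does not separate.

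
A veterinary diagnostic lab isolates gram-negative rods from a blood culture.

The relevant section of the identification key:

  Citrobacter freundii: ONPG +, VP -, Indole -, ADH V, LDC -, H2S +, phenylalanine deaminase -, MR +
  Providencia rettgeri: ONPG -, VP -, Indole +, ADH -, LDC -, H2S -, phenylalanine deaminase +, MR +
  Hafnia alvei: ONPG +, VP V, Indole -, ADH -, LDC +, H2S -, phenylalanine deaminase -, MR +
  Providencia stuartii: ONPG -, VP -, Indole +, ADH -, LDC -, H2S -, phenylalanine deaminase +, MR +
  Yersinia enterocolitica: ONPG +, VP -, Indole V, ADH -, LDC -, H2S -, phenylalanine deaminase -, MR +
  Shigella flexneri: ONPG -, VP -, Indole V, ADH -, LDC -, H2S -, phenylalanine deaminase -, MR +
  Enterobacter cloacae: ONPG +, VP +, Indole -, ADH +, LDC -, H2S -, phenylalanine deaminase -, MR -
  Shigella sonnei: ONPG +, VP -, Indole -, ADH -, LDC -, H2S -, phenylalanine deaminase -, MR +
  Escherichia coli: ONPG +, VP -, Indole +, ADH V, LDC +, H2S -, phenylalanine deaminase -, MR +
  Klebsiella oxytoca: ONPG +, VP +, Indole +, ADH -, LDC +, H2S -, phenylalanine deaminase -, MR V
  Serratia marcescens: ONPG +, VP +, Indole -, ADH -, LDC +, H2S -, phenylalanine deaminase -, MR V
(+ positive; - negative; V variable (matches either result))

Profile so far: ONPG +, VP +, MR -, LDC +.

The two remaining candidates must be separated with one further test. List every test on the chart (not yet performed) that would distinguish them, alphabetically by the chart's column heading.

Indole

ONPG +: excludes Providencia rettgeri, Providencia stuartii, Shigella flexneri — 8 left.
LDC +: excludes Citrobacter freundii, Yersinia enterocolitica, Enterobacter cloacae, Shigella sonnei — 4 left.
VP +: excludes Escherichia coli — 3 left.
MR -: excludes Hafnia alvei — 2 left.
Two candidates remain: Klebsiella oxytoca and Serratia marcescens.
  Indole: Klebsiella oxytoca +, Serratia marcescens - — discriminates.
  ADH: - vs - — same for both, does not separate.
  H2S: - vs - — same for both, does not separate.
  phenylalanine deaminase: - vs - — same for both, does not separate.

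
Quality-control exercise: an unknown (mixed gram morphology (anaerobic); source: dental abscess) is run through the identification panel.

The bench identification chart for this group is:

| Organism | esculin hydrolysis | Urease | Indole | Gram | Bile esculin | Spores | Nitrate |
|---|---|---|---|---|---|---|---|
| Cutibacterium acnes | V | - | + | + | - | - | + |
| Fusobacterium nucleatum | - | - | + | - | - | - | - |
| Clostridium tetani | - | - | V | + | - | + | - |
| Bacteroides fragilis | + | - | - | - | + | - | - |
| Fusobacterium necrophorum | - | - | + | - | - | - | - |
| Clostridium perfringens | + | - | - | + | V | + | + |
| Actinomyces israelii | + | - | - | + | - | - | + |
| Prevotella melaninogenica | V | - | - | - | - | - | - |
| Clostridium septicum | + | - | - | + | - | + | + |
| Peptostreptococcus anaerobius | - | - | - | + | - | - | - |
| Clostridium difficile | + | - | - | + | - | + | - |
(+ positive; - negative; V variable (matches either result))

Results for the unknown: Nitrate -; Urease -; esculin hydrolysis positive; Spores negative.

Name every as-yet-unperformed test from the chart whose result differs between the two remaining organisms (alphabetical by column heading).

Bile esculin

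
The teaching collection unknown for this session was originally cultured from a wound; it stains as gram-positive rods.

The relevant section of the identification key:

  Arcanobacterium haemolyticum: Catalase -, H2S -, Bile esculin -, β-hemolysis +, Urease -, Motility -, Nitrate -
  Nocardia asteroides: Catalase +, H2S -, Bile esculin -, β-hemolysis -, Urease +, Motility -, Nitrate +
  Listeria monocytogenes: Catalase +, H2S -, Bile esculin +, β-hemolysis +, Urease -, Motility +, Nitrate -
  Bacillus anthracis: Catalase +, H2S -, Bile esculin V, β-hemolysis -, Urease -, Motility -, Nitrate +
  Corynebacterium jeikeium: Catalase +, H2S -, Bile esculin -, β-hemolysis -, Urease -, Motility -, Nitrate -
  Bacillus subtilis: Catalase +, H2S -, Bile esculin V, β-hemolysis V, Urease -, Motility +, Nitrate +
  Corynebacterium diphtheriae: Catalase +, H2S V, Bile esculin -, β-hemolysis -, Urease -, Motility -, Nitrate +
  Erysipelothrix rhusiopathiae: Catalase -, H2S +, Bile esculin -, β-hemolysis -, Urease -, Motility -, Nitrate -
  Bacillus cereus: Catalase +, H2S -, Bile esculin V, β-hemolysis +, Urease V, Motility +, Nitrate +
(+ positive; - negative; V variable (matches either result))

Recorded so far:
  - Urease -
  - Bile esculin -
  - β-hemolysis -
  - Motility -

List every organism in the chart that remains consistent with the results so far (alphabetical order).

Urease -: excludes Nocardia asteroides — 8 left.
β-hemolysis -: excludes Arcanobacterium haemolyticum, Listeria monocytogenes, Bacillus cereus — 5 left.
Bile esculin -: all 5 remaining candidates are consistent.
Motility -: excludes Bacillus subtilis — 4 left.

Bacillus anthracis, Corynebacterium diphtheriae, Corynebacterium jeikeium, Erysipelothrix rhusiopathiae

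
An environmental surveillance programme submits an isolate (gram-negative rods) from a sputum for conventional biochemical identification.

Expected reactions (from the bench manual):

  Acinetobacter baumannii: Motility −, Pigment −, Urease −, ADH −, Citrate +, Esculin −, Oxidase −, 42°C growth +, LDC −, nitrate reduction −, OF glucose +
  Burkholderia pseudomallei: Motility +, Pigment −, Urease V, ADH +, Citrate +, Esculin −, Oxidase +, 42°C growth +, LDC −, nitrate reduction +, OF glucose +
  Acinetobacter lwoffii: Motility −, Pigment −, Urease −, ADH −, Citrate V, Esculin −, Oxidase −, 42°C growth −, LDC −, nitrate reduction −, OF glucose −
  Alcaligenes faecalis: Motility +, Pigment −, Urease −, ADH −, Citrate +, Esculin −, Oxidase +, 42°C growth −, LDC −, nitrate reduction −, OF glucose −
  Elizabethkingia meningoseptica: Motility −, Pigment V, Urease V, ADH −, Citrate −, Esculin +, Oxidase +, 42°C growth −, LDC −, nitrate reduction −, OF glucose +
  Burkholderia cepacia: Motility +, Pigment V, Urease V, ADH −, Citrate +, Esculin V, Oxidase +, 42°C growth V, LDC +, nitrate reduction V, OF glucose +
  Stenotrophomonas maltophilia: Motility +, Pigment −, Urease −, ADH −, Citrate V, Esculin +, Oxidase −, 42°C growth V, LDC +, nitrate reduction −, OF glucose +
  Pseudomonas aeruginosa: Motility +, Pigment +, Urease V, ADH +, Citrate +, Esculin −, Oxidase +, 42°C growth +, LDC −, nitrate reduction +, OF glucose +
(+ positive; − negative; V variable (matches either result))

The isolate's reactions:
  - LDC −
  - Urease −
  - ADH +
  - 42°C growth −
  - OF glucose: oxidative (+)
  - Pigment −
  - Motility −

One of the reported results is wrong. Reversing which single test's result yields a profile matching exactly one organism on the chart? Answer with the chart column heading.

As reported, no row in the chart matches all 7 reactions.
Reversing OF glucose → still no organism matches.
Reversing Urease → still no organism matches.
Reversing 42°C growth → still no organism matches.
Reversing Motility → still no organism matches.
Reversing LDC → still no organism matches.
Reversing Pigment → still no organism matches.
Reversing ADH (to −) → unique match: Elizabethkingia meningoseptica.

ADH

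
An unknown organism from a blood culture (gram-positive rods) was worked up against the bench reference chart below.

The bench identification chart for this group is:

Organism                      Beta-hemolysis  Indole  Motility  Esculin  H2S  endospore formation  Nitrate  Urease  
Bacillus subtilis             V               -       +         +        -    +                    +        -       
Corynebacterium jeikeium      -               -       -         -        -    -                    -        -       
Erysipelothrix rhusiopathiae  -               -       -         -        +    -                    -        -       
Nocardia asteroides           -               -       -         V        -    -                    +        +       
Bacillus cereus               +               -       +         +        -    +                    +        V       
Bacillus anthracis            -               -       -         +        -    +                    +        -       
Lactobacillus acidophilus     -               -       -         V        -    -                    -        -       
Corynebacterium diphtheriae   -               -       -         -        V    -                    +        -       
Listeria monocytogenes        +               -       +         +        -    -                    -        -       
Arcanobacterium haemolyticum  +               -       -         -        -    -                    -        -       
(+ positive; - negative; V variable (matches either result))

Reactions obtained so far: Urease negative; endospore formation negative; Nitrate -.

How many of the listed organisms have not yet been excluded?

5

Nitrate -: excludes 5 organisms — 5 left.
endospore formation -: all 5 remaining candidates are consistent.
Urease -: all 5 remaining candidates are consistent.
Still consistent: Arcanobacterium haemolyticum, Corynebacterium jeikeium, Erysipelothrix rhusiopathiae, Lactobacillus acidophilus, Listeria monocytogenes.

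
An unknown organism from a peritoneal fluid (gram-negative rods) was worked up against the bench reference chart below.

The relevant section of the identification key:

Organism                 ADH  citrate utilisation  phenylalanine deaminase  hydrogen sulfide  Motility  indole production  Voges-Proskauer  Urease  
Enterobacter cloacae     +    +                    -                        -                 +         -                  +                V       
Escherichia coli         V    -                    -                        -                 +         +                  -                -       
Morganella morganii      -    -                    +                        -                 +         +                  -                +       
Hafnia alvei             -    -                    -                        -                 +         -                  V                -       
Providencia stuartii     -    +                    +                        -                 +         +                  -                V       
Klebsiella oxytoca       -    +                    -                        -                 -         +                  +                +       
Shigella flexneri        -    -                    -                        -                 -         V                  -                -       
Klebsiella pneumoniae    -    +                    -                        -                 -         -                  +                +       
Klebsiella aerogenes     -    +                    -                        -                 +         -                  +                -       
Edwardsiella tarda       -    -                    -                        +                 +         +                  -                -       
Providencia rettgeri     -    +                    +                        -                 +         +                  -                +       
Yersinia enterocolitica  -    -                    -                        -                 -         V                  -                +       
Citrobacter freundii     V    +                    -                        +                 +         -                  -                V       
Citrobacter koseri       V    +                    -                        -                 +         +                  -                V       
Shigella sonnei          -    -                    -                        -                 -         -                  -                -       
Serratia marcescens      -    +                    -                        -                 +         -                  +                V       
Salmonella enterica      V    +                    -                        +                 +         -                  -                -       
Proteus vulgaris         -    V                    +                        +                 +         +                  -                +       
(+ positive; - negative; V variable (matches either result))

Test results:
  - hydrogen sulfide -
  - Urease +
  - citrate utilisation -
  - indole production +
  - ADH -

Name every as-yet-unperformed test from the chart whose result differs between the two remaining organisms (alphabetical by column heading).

ADH -: excludes Enterobacter cloacae — 17 left.
hydrogen sulfide -: excludes Edwardsiella tarda, Citrobacter freundii, Salmonella enterica, Proteus vulgaris — 13 left.
Urease +: excludes 5 organisms — 8 left.
indole production +: excludes Klebsiella pneumoniae, Serratia marcescens — 6 left.
citrate utilisation -: excludes Providencia stuartii, Klebsiella oxytoca, Providencia rettgeri, Citrobacter koseri — 2 left.
Two candidates remain: Morganella morganii and Yersinia enterocolitica.
  phenylalanine deaminase: Morganella morganii +, Yersinia enterocolitica - — discriminates.
  Motility: Morganella morganii +, Yersinia enterocolitica - — discriminates.
  Voges-Proskauer: - vs - — same for both, does not separate.

Motility, phenylalanine deaminase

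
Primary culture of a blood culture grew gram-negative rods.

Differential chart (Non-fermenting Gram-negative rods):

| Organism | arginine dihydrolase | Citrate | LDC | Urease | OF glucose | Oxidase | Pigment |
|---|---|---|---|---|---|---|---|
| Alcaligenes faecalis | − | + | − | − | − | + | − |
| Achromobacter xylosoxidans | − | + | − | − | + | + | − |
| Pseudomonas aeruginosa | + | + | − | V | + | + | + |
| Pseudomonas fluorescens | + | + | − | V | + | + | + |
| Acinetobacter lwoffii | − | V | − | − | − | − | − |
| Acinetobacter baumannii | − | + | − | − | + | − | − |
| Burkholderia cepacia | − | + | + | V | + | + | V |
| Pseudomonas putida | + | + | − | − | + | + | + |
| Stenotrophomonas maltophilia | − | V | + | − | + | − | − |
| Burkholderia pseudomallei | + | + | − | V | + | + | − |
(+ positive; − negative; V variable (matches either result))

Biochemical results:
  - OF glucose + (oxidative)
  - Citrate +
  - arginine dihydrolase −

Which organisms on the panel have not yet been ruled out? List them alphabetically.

arginine dihydrolase −: excludes Pseudomonas aeruginosa, Pseudomonas fluorescens, Pseudomonas putida, Burkholderia pseudomallei — 6 left.
Citrate +: all 6 remaining candidates are consistent.
OF glucose +: excludes Alcaligenes faecalis, Acinetobacter lwoffii — 4 left.

Achromobacter xylosoxidans, Acinetobacter baumannii, Burkholderia cepacia, Stenotrophomonas maltophilia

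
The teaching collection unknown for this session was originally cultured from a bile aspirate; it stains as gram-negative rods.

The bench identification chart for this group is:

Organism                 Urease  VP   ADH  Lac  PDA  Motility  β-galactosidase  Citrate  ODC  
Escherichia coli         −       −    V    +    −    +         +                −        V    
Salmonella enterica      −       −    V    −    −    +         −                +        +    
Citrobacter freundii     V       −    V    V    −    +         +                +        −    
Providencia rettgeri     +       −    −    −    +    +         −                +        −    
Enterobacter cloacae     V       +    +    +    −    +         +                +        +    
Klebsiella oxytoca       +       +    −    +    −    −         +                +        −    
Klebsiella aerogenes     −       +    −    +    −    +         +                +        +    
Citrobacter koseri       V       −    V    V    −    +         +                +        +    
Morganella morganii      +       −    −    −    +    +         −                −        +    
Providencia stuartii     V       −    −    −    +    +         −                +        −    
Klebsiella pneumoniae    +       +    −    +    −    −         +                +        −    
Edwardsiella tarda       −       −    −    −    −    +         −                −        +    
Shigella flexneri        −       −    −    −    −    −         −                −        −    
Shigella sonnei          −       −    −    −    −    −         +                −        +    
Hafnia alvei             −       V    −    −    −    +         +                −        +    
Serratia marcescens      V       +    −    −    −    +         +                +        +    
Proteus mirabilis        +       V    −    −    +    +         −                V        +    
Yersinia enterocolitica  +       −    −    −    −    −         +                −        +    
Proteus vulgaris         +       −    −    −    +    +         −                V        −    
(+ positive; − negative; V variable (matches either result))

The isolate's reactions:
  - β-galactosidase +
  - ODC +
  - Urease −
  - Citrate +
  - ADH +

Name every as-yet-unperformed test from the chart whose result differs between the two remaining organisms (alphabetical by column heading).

VP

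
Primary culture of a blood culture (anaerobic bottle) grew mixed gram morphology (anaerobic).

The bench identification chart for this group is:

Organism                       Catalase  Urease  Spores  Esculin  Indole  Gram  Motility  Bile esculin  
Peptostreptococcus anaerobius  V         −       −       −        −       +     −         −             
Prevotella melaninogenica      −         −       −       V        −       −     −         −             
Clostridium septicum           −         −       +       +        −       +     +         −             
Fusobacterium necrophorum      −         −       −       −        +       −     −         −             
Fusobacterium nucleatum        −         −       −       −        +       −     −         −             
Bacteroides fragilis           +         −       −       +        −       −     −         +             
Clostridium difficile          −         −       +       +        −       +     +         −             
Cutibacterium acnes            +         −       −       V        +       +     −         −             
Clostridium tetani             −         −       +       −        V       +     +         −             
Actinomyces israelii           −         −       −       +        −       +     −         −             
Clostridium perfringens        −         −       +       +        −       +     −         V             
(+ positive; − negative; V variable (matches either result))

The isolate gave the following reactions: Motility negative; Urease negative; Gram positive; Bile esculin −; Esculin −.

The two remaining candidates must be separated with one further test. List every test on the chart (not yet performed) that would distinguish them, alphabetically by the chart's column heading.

Gram +: excludes Prevotella melaninogenica, Fusobacterium necrophorum, Fusobacterium nucleatum, Bacteroides fragilis — 7 left.
Urease −: all 7 remaining candidates are consistent.
Motility −: excludes Clostridium septicum, Clostridium difficile, Clostridium tetani — 4 left.
Bile esculin −: all 4 remaining candidates are consistent.
Esculin −: excludes Actinomyces israelii, Clostridium perfringens — 2 left.
Two candidates remain: Cutibacterium acnes and Peptostreptococcus anaerobius.
  Catalase: + vs V — variable for at least one, does not separate.
  Spores: − vs − — same for both, does not separate.
  Indole: Cutibacterium acnes +, Peptostreptococcus anaerobius − — discriminates.

Indole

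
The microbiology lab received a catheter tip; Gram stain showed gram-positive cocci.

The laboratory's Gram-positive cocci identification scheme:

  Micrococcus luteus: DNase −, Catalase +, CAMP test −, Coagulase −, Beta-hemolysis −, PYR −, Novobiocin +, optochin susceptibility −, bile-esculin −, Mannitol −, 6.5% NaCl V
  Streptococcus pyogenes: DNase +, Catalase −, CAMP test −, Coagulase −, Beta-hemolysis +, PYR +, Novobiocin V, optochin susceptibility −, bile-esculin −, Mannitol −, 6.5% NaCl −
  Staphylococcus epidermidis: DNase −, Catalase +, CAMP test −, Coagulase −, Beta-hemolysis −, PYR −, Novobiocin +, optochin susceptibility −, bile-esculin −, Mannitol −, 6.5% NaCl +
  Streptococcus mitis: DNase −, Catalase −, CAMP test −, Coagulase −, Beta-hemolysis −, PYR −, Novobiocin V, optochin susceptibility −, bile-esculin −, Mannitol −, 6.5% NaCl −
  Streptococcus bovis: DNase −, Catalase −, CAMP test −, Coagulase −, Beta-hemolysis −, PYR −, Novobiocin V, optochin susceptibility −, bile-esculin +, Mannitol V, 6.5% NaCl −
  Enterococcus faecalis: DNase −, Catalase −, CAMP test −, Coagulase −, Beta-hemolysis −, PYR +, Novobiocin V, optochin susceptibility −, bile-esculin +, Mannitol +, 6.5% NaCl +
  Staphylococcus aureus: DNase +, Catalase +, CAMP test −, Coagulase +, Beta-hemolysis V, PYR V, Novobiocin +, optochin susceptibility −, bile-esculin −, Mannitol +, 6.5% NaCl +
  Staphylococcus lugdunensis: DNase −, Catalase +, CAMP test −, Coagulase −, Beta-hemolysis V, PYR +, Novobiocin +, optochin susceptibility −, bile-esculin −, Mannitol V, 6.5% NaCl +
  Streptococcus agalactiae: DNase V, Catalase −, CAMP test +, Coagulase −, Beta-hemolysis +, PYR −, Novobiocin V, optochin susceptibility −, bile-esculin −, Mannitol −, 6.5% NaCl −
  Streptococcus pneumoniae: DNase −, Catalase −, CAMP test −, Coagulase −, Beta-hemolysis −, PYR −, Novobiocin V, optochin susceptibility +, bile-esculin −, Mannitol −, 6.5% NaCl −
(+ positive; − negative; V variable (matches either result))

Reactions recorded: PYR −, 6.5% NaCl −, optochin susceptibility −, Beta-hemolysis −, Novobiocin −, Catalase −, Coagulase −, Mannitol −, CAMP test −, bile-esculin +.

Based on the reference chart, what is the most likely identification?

Novobiocin −: excludes Micrococcus luteus, Staphylococcus epidermidis, Staphylococcus aureus, Staphylococcus lugdunensis — 6 left.
Coagulase −: all 6 remaining candidates are consistent.
PYR −: excludes Streptococcus pyogenes, Enterococcus faecalis — 4 left.
Catalase −: all 4 remaining candidates are consistent.
CAMP test −: excludes Streptococcus agalactiae — 3 left.
Beta-hemolysis −: all 3 remaining candidates are consistent.
bile-esculin +: excludes Streptococcus mitis, Streptococcus pneumoniae — 1 left.
Mannitol −: the one remaining candidate is consistent.
optochin susceptibility −: the one remaining candidate is consistent.
6.5% NaCl −: the one remaining candidate is consistent.

Streptococcus bovis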